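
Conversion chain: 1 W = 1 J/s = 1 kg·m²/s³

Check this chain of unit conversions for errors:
The chain is correct (no errors).

Correct: Watt is Joule per second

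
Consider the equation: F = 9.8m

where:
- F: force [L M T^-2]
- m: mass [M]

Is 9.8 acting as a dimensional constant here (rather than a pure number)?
Yes

F has dimensions [L M T^-2], while m alone has dimensions [M]. For the equation to balance, the factor 9.8 must carry dimensions [L T^-2] — it is a dimensional constant (a numerical value of a physical quantity with its units suppressed), not a pure number.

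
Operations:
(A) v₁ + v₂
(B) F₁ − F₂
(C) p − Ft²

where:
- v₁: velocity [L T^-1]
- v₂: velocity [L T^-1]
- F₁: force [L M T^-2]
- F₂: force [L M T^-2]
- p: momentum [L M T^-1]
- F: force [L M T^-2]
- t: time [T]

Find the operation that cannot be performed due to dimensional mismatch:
(C) p − Ft²

(A) v₁ + v₂: v₁ [L T^-1] and v₂ [L T^-1] — same dimensions ✓
(B) F₁ − F₂: F₁ [L M T^-2] and F₂ [L M T^-2] — same dimensions ✓
(C) p − Ft²: p [L M T^-1] and Ft² [L M] — different dimensions cannot be added/subtracted ✗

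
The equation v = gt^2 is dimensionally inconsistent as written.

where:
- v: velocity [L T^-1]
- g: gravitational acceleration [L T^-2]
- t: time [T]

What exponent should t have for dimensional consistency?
The exponent of t should be 1: v = gt

The LHS v has dimensions [L T^-1]; t has dimensions [T].
As written, the RHS gt^2 (exponent 2 on t) has dimensions [L], which does not match.
With exponent 1, the RHS gt has dimensions [L T^-1], matching the LHS.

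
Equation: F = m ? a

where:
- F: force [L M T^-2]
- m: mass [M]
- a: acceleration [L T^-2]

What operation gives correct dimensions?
multiplication (×): F = m × a

F [L M T^-2]; m [M]; a [L T^-2].
m × a → [L M T^-2] ✓
m ÷ a → [L^-1 M T^2] ✗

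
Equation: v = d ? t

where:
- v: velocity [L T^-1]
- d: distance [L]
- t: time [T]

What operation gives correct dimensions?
division (÷): v = d ÷ t

v [L T^-1]; d [L]; t [T].
d × t → [L T] ✗
d ÷ t → [L T^-1] ✓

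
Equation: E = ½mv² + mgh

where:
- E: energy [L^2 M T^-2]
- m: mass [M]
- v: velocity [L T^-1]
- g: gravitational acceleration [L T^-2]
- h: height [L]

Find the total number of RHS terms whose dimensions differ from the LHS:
0

LHS E: [L^2 M T^-2]
- ½mv²: [L^2 M T^-2] ✓
- mgh: [L^2 M T^-2] ✓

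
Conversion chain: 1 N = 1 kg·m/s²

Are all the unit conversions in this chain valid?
The chain is correct (no errors).

Correct: Newton is defined as kg·m/s²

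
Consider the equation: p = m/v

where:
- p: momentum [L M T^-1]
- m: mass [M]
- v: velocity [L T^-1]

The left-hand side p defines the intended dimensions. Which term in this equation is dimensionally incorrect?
The right-hand side term m/v

p has dimensions [L M T^-1], but m/v has dimensions [L^-1 M T], so the term m/v is dimensionally wrong for p.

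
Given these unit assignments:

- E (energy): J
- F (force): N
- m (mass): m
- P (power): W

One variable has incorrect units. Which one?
m

The variable m (mass) should have units kg, not m.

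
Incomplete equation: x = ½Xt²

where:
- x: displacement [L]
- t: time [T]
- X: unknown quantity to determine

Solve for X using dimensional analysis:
X = a (acceleration), dimensions [L T^-2]

x has dimensions [L]; the rest of the RHS (½ t²) has dimensions [T^2].
So X must have dimensions [L T^-2] — X = a (acceleration).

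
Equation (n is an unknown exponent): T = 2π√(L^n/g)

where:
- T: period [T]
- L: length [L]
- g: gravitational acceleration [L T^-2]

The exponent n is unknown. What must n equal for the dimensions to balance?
n = 1

T has dimensions [T]; L has dimensions [L].
With n = 1: 2π√(L^1/g) has dimensions [T], matching the LHS ✓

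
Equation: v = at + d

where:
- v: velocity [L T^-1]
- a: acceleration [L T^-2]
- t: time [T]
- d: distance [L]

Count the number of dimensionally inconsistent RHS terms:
1

LHS v: [L T^-1]
- at: [L T^-1] ✓
- d: [L] ✗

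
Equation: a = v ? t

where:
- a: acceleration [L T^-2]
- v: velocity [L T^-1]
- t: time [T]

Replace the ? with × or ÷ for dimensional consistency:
division (÷): a = v ÷ t

a [L T^-2]; v [L T^-1]; t [T].
v × t → [L] ✗
v ÷ t → [L T^-2] ✓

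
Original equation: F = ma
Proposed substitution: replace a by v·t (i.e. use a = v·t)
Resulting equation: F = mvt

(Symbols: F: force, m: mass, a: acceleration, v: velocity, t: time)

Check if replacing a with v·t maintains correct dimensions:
No

[a] = [L T^-2] and [v·t] = [L]. These differ, so the substitution replaces a quantity by one of different dimensions and the result F = mvt has LHS [L M T^-2] vs RHS [L M] — inconsistent.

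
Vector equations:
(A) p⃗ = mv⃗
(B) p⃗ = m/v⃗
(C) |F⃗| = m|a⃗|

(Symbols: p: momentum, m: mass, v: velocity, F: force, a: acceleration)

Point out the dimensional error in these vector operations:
(B) p⃗ = m/v⃗

(A) p⃗ = mv⃗: LHS [L M T^-1], RHS [L M T^-1] ✓ — mass (scalar) times velocity (vector)
(B) p⃗ = m/v⃗: LHS [L M T^-1], RHS [L^-1 M T] ✗ — momentum is mass times velocity; should be mv⃗ (and division by a vector is undefined)
(C) |F⃗| = m|a⃗|: LHS [L M T^-2], RHS [L M T^-2] ✓ — magnitudes of vectors are scalars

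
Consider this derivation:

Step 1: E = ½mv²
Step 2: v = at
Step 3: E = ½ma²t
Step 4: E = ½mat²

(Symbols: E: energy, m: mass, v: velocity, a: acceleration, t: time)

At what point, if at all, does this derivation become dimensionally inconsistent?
Step 3

Step 1: E = ½mv² → LHS [L^2 M T^-2], RHS [L^2 M T^-2] ✓
Step 2: v = at → LHS [L T^-1], RHS [L T^-1] ✓
Step 3: E = ½ma²t → LHS [L^2 M T^-2], RHS [L^2 M T^-3] ✗

The first dimensional inconsistency appears in step 3: E = ½ma²t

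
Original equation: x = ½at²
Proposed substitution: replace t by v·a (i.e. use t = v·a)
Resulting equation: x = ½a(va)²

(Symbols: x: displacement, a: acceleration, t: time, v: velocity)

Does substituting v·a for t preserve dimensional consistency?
No

[t] = [T] and [v·a] = [L^2 T^-3]. These differ, so the substitution replaces a quantity by one of different dimensions and the result x = ½a(va)² has LHS [L] vs RHS [L^5 T^-8] — inconsistent.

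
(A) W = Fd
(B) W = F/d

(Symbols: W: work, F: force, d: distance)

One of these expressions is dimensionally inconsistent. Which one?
(B)

(A) W = Fd: LHS [L^2 M T^-2], RHS [L^2 M T^-2] ✓
(B) W = F/d: LHS [L^2 M T^-2], RHS [M T^-2] ✗

Expression (B) W = F/d is dimensionally incorrect.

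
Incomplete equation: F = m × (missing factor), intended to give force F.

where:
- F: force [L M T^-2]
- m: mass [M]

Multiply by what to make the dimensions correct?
a (acceleration), dimensions [L T^-2]

F has dimensions [L M T^-2] and m has dimensions [M].
The missing factor must have dimensions [L M T^-2] / [M] = [L T^-2], i.e. acceleration (a).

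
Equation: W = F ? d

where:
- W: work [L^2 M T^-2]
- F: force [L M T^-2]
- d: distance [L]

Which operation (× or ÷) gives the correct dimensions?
multiplication (×): W = F × d

W [L^2 M T^-2]; F [L M T^-2]; d [L].
F × d → [L^2 M T^-2] ✓
F ÷ d → [M T^-2] ✗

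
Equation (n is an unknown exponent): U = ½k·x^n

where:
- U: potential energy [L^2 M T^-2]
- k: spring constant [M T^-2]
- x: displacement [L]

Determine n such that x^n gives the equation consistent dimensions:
n = 2

U has dimensions [L^2 M T^-2]; x has dimensions [L].
The rest of the RHS has dimensions [M T^-2], so x^n must supply [L^2].
With n = 2: ½k·x^2 has dimensions [L^2 M T^-2], matching the LHS ✓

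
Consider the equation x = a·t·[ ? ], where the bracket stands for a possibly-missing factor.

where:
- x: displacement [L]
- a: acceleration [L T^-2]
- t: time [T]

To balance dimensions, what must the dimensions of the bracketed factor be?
[T] — time (e.g. t)

x has dimensions [L]; a·t has dimensions [L T^-1].
The bracketed factor must supply [L] / [L T^-1] = [T].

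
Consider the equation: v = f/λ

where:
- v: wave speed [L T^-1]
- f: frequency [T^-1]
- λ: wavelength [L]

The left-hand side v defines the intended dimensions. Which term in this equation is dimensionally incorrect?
The right-hand side term f/λ

v has dimensions [L T^-1], but f/λ has dimensions [L^-1 T^-1], so the term f/λ is dimensionally wrong for v.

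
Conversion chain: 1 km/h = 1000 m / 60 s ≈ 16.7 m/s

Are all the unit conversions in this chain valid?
The chain is incorrect (it contains an error).

Incorrect: 1 h = 3600 s, not 60 s (1 km/h ≈ 0.278 m/s)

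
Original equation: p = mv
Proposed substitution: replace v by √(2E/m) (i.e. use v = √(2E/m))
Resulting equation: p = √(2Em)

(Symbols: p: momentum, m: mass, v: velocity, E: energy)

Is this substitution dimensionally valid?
Yes

[v] = [L T^-1] and [√(2E/m)] = [L T^-1]. These match, so the substitution replaces a quantity by one of the same dimensions and the result p = √(2Em) has LHS [L M T^-1] vs RHS [L M T^-1] — still consistent.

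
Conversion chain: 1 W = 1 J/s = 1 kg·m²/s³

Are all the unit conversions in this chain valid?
The chain is correct (no errors).

Correct: Watt is Joule per second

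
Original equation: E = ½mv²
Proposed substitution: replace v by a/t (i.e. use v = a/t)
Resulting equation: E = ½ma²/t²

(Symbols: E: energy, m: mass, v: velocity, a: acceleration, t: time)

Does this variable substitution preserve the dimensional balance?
No

[v] = [L T^-1] and [a/t] = [L T^-3]. These differ, so the substitution replaces a quantity by one of different dimensions and the result E = ½ma²/t² has LHS [L^2 M T^-2] vs RHS [L^2 M T^-6] — inconsistent.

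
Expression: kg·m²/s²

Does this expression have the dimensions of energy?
Yes

The expression kg·m²/s² has dimensions [L^2 M T^-2], which is exactly energy [L^2 M T^-2].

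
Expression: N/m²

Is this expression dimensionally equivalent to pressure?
Yes

The expression N/m² has dimensions [L^-1 M T^-2], which is exactly pressure [L^-1 M T^-2].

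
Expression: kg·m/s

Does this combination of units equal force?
No

The expression kg·m/s has dimensions [L M T^-1], but force has dimensions [L M T^-2].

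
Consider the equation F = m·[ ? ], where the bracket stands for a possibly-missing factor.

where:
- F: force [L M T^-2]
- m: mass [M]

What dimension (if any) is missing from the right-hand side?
[L T^-2] — acceleration (e.g. a)

F has dimensions [L M T^-2]; m has dimensions [M].
The bracketed factor must supply [L M T^-2] / [M] = [L T^-2].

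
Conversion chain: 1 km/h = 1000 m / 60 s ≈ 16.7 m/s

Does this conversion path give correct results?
The chain is incorrect (it contains an error).

Incorrect: 1 h = 3600 s, not 60 s (1 km/h ≈ 0.278 m/s)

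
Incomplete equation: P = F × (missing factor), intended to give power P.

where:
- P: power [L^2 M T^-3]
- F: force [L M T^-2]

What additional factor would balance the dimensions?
v (velocity), dimensions [L T^-1]

P has dimensions [L^2 M T^-3] and F has dimensions [L M T^-2].
The missing factor must have dimensions [L^2 M T^-3] / [L M T^-2] = [L T^-1], i.e. velocity (v).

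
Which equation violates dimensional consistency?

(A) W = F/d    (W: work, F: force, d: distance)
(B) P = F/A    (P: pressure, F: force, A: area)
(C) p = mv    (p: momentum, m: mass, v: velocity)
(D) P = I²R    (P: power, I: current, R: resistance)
(A) W = F/d

The equation (A) W = F/d is dimensionally incorrect.

LHS (W): [L^2 M T^-2]
RHS (F/d): [M T^-2] ✗

The dimensions do not match. The other three equations balance.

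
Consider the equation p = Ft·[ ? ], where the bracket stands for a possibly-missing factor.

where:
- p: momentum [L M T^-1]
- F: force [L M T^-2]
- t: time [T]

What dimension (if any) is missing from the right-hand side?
Nothing is missing — the bracketed factor must be dimensionless.

p has dimensions [L M T^-1] and Ft already has dimensions [L M T^-1], so p = Ft is dimensionally complete.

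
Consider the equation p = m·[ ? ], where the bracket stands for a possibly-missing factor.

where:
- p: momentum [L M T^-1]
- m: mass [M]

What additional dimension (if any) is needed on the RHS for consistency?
[L T^-1] — velocity (e.g. v)

p has dimensions [L M T^-1]; m has dimensions [M].
The bracketed factor must supply [L M T^-1] / [M] = [L T^-1].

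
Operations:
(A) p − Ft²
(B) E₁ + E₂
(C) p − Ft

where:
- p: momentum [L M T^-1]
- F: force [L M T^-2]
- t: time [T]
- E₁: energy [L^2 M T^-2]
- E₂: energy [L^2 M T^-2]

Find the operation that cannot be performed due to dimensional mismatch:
(A) p − Ft²

(A) p − Ft²: p [L M T^-1] and Ft² [L M] — different dimensions cannot be added/subtracted ✗
(B) E₁ + E₂: E₁ [L^2 M T^-2] and E₂ [L^2 M T^-2] — same dimensions ✓
(C) p − Ft: p [L M T^-1] and Ft [L M T^-1] — same dimensions ✓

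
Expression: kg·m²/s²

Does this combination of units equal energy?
Yes

The expression kg·m²/s² has dimensions [L^2 M T^-2], which is exactly energy [L^2 M T^-2].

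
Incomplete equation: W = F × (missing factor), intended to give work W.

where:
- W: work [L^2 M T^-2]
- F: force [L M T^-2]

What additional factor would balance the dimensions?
d (distance), dimensions [L]

W has dimensions [L^2 M T^-2] and F has dimensions [L M T^-2].
The missing factor must have dimensions [L^2 M T^-2] / [L M T^-2] = [L], i.e. distance (d).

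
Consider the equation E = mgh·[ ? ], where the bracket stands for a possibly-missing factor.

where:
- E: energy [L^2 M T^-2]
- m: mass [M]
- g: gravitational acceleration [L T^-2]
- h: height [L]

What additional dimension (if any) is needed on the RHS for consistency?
Nothing is missing — the bracketed factor must be dimensionless.

E has dimensions [L^2 M T^-2] and mgh already has dimensions [L^2 M T^-2], so E = mgh is dimensionally complete.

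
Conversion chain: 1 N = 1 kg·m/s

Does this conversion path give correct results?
The chain is incorrect (it contains an error).

Incorrect: Newton is kg·m/s², not kg·m/s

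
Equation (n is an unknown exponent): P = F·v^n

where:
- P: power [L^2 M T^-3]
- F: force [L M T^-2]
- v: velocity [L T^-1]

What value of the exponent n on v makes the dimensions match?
n = 1

P has dimensions [L^2 M T^-3]; v has dimensions [L T^-1].
The rest of the RHS has dimensions [L M T^-2], so v^n must supply [L T^-1].
With n = 1: F·v^1 has dimensions [L^2 M T^-3], matching the LHS ✓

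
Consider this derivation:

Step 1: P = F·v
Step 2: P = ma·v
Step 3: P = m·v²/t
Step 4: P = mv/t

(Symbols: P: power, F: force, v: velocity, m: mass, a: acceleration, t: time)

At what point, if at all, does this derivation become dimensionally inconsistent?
Step 4

Step 1: P = F·v → LHS [L^2 M T^-3], RHS [L^2 M T^-3] ✓
Step 2: P = ma·v → LHS [L^2 M T^-3], RHS [L^2 M T^-3] ✓
Step 3: P = m·v²/t → LHS [L^2 M T^-3], RHS [L^2 M T^-3] ✓
Step 4: P = mv/t → LHS [L^2 M T^-3], RHS [L M T^-2] ✗

The first dimensional inconsistency appears in step 4: P = mv/t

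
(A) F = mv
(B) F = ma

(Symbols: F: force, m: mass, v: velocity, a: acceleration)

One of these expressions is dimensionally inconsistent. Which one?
(A)

(A) F = mv: LHS [L M T^-2], RHS [L M T^-1] ✗
(B) F = ma: LHS [L M T^-2], RHS [L M T^-2] ✓

Expression (A) F = mv is dimensionally incorrect.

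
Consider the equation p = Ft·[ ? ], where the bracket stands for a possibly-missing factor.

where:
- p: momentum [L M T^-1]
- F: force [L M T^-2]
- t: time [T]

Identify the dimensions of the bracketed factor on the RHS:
Nothing is missing — the bracketed factor must be dimensionless.

p has dimensions [L M T^-1] and Ft already has dimensions [L M T^-1], so p = Ft is dimensionally complete.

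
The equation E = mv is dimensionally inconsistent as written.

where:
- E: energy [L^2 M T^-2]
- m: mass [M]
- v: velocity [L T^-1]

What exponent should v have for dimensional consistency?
The exponent of v should be 2: E = mv^2

The LHS E has dimensions [L^2 M T^-2]; v has dimensions [L T^-1].
As written, the RHS mv (exponent 1 on v) has dimensions [L M T^-1], which does not match.
With exponent 2, the RHS mv^2 has dimensions [L^2 M T^-2], matching the LHS.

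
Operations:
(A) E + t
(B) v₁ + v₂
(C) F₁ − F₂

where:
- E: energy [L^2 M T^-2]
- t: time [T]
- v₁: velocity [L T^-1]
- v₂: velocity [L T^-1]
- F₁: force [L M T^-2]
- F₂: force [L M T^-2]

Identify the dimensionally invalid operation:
(A) E + t

(A) E + t: E [L^2 M T^-2] and t [T] — different dimensions cannot be added/subtracted ✗
(B) v₁ + v₂: v₁ [L T^-1] and v₂ [L T^-1] — same dimensions ✓
(C) F₁ − F₂: F₁ [L M T^-2] and F₂ [L M T^-2] — same dimensions ✓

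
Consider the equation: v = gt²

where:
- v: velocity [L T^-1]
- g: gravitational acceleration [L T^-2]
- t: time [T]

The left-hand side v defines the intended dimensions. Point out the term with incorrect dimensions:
The right-hand side term gt²

v has dimensions [L T^-1], but gt² has dimensions [L], so the term gt² is dimensionally wrong for v.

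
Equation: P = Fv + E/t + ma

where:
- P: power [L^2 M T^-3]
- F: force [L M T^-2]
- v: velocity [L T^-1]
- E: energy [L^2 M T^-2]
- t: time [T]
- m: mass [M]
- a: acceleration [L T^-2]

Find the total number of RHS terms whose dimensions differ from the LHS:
1

LHS P: [L^2 M T^-3]
- Fv: [L^2 M T^-3] ✓
- E/t: [L^2 M T^-3] ✓
- ma: [L M T^-2] ✗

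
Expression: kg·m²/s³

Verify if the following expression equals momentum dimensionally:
No

The expression kg·m²/s³ has dimensions [L^2 M T^-3], but momentum has dimensions [L M T^-1].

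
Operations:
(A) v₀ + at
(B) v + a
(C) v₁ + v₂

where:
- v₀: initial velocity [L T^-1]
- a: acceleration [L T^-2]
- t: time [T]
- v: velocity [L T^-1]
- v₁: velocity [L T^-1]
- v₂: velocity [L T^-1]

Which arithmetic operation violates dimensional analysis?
(B) v + a

(A) v₀ + at: v₀ [L T^-1] and at [L T^-1] — same dimensions ✓
(B) v + a: v [L T^-1] and a [L T^-2] — different dimensions cannot be added/subtracted ✗
(C) v₁ + v₂: v₁ [L T^-1] and v₂ [L T^-1] — same dimensions ✓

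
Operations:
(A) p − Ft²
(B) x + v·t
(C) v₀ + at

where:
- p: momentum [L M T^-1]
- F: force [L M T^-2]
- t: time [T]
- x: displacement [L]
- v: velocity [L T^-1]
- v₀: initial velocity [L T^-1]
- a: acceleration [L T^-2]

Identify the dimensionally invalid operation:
(A) p − Ft²

(A) p − Ft²: p [L M T^-1] and Ft² [L M] — different dimensions cannot be added/subtracted ✗
(B) x + v·t: x [L] and v·t [L] — same dimensions ✓
(C) v₀ + at: v₀ [L T^-1] and at [L T^-1] — same dimensions ✓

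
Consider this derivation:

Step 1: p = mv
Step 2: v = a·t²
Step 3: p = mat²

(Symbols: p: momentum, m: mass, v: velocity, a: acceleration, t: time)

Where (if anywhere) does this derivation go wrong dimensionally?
Step 2

Step 1: p = mv → LHS [L M T^-1], RHS [L M T^-1] ✓
Step 2: v = a·t² → LHS [L T^-1], RHS [L] ✗

The first dimensional inconsistency appears in step 2: v = a·t²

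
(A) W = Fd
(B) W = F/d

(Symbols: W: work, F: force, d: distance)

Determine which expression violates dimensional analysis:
(B)

(A) W = Fd: LHS [L^2 M T^-2], RHS [L^2 M T^-2] ✓
(B) W = F/d: LHS [L^2 M T^-2], RHS [M T^-2] ✗

Expression (B) W = F/d is dimensionally incorrect.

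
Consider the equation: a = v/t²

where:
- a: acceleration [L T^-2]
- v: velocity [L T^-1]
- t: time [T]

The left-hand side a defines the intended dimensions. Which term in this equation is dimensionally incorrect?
The right-hand side term v/t²

a has dimensions [L T^-2], but v/t² has dimensions [L T^-3], so the term v/t² is dimensionally wrong for a.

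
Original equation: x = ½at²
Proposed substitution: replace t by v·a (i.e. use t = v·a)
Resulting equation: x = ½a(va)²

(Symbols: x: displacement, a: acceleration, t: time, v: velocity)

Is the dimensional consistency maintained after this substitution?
No

[t] = [T] and [v·a] = [L^2 T^-3]. These differ, so the substitution replaces a quantity by one of different dimensions and the result x = ½a(va)² has LHS [L] vs RHS [L^5 T^-8] — inconsistent.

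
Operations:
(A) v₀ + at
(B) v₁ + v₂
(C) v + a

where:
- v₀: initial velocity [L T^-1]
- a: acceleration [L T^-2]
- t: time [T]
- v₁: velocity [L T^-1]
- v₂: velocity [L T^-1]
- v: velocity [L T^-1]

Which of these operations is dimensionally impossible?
(C) v + a

(A) v₀ + at: v₀ [L T^-1] and at [L T^-1] — same dimensions ✓
(B) v₁ + v₂: v₁ [L T^-1] and v₂ [L T^-1] — same dimensions ✓
(C) v + a: v [L T^-1] and a [L T^-2] — different dimensions cannot be added/subtracted ✗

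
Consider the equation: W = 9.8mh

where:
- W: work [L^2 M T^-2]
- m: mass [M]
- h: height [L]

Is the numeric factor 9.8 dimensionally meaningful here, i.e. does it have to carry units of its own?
Yes

W has dimensions [L^2 M T^-2], while mh alone has dimensions [L M]. For the equation to balance, the factor 9.8 must carry dimensions [L T^-2] — it is a dimensional constant (a numerical value of a physical quantity with its units suppressed), not a pure number.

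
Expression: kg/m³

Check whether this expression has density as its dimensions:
Yes

The expression kg/m³ has dimensions [L^-3 M], which is exactly density [L^-3 M].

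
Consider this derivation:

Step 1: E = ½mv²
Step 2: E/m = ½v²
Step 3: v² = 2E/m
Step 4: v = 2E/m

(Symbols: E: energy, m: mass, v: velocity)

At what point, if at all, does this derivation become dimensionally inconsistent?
Step 4

Step 1: E = ½mv² → LHS [L^2 M T^-2], RHS [L^2 M T^-2] ✓
Step 2: E/m = ½v² → LHS [L^2 T^-2], RHS [L^2 T^-2] ✓
Step 3: v² = 2E/m → LHS [L^2 T^-2], RHS [L^2 T^-2] ✓
Step 4: v = 2E/m → LHS [L T^-1], RHS [L^2 T^-2] ✗

The first dimensional inconsistency appears in step 4: v = 2E/m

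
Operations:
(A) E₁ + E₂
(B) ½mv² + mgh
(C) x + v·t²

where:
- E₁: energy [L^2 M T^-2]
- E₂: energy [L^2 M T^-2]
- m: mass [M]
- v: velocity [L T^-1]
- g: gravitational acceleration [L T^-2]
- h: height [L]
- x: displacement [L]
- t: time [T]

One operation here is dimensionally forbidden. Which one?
(C) x + v·t²

(A) E₁ + E₂: E₁ [L^2 M T^-2] and E₂ [L^2 M T^-2] — same dimensions ✓
(B) ½mv² + mgh: ½mv² [L^2 M T^-2] and mgh [L^2 M T^-2] — same dimensions ✓
(C) x + v·t²: x [L] and v·t² [L T] — different dimensions cannot be added/subtracted ✗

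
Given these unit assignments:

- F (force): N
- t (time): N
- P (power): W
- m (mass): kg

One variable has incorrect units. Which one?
t

The variable t (time) should have units s, not N.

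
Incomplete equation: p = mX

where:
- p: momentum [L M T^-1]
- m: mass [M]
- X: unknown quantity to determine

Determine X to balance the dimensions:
X = v (velocity), dimensions [L T^-1]

p has dimensions [L M T^-1]; the rest of the RHS (m) has dimensions [M].
So X must have dimensions [L T^-1] — X = v (velocity).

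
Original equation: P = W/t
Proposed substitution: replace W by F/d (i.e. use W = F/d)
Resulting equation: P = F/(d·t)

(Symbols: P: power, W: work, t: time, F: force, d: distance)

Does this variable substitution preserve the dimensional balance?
No

[W] = [L^2 M T^-2] and [F/d] = [M T^-2]. These differ, so the substitution replaces a quantity by one of different dimensions and the result P = F/(d·t) has LHS [L^2 M T^-3] vs RHS [M T^-3] — inconsistent.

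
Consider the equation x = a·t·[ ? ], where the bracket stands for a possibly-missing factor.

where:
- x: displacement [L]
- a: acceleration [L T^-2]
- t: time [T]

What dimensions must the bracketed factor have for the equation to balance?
[T] — time (e.g. t)

x has dimensions [L]; a·t has dimensions [L T^-1].
The bracketed factor must supply [L] / [L T^-1] = [T].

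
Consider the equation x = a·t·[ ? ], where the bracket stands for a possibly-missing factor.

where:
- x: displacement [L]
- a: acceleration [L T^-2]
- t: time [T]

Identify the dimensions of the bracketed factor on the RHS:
[T] — time (e.g. t)

x has dimensions [L]; a·t has dimensions [L T^-1].
The bracketed factor must supply [L] / [L T^-1] = [T].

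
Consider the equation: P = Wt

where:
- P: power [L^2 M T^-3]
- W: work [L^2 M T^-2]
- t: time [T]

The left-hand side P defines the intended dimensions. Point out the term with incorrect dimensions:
The right-hand side term Wt

P has dimensions [L^2 M T^-3], but Wt has dimensions [L^2 M T^-1], so the term Wt is dimensionally wrong for P.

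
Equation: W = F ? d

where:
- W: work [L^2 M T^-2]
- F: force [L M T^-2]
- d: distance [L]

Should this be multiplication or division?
multiplication (×): W = F × d

W [L^2 M T^-2]; F [L M T^-2]; d [L].
F × d → [L^2 M T^-2] ✓
F ÷ d → [M T^-2] ✗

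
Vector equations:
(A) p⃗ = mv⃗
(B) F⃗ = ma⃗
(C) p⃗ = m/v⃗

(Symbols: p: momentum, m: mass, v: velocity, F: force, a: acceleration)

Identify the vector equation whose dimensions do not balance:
(C) p⃗ = m/v⃗

(A) p⃗ = mv⃗: LHS [L M T^-1], RHS [L M T^-1] ✓ — mass (scalar) times velocity (vector)
(B) F⃗ = ma⃗: LHS [L M T^-2], RHS [L M T^-2] ✓ — Force and acceleration are vectors, mass is a scalar
(C) p⃗ = m/v⃗: LHS [L M T^-1], RHS [L^-1 M T] ✗ — momentum is mass times velocity; should be mv⃗ (and division by a vector is undefined)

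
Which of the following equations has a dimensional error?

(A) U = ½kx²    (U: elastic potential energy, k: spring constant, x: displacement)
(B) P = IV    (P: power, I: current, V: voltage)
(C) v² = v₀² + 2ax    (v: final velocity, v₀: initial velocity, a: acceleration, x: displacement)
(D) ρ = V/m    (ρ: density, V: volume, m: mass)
(D) ρ = V/m

The equation (D) ρ = V/m is dimensionally incorrect.

LHS (ρ): [L^-3 M]
RHS (V/m): [L^3 M^-1] ✗

The dimensions do not match. The other three equations balance.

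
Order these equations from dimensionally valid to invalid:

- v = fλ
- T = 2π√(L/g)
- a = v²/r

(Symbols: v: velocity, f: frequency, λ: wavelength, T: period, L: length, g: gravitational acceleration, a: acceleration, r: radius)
Dimensionally correct: v = fλ, T = 2π√(L/g), a = v²/r
Dimensionally incorrect: none
Ordered (correct first, then incorrect): v = fλ, T = 2π√(L/g), a = v²/r

- v = fλ: LHS [L T^-1], RHS [L T^-1] → correct ✓
- T = 2π√(L/g): LHS [T], RHS [T] → correct ✓
- a = v²/r: LHS [L T^-2], RHS [L T^-2] → correct ✓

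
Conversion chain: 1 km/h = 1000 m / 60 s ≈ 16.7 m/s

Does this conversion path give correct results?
The chain is incorrect (it contains an error).

Incorrect: 1 h = 3600 s, not 60 s (1 km/h ≈ 0.278 m/s)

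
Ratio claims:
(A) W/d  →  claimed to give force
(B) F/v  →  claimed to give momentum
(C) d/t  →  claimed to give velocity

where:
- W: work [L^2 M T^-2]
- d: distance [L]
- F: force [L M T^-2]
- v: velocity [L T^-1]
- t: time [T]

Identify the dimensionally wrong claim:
(B) F/v does not give momentum

(A) W/d: [L M T^-2] = force [L M T^-2] ✓
(B) F/v: [M T^-1] ≠ momentum [L M T^-1] ✗
(C) d/t: [L T^-1] = velocity [L T^-1] ✓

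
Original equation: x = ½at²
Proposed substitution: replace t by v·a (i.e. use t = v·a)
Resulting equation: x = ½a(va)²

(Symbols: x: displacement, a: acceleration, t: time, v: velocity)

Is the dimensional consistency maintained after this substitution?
No

[t] = [T] and [v·a] = [L^2 T^-3]. These differ, so the substitution replaces a quantity by one of different dimensions and the result x = ½a(va)² has LHS [L] vs RHS [L^5 T^-8] — inconsistent.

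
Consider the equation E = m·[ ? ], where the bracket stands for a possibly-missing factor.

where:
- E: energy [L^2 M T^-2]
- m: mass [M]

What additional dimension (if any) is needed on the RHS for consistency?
[L^2 T^-2] — velocity squared (e.g. v²)

E has dimensions [L^2 M T^-2]; m has dimensions [M].
The bracketed factor must supply [L^2 M T^-2] / [M] = [L^2 T^-2].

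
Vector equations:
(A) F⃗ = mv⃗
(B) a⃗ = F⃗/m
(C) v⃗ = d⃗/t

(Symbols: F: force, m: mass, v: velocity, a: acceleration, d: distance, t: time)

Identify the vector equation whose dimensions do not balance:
(A) F⃗ = mv⃗

(A) F⃗ = mv⃗: LHS [L M T^-2], RHS [L M T^-1] ✗ — mass times velocity is momentum, not force; should be ma⃗
(B) a⃗ = F⃗/m: LHS [L T^-2], RHS [L T^-2] ✓ — force (vector) divided by mass (scalar)
(C) v⃗ = d⃗/t: LHS [L T^-1], RHS [L T^-1] ✓ — displacement (vector) divided by time (scalar)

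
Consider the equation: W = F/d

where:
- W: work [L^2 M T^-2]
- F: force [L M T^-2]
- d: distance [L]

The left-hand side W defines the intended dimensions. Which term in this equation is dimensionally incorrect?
The right-hand side term F/d

W has dimensions [L^2 M T^-2], but F/d has dimensions [M T^-2], so the term F/d is dimensionally wrong for W.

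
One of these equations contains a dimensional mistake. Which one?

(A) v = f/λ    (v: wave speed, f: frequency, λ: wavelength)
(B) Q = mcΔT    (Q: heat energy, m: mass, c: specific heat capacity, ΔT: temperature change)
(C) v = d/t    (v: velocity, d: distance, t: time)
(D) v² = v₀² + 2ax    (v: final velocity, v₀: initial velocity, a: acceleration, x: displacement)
(A) v = f/λ

The equation (A) v = f/λ is dimensionally incorrect.

LHS (v): [L T^-1]
RHS (f/λ): [L^-1 T^-1] ✗

The dimensions do not match. The other three equations balance.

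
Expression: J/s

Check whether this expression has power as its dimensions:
Yes

The expression J/s has dimensions [L^2 M T^-3], which is exactly power [L^2 M T^-3].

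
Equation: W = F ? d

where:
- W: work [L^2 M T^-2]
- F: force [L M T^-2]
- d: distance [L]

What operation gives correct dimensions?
multiplication (×): W = F × d

W [L^2 M T^-2]; F [L M T^-2]; d [L].
F × d → [L^2 M T^-2] ✓
F ÷ d → [M T^-2] ✗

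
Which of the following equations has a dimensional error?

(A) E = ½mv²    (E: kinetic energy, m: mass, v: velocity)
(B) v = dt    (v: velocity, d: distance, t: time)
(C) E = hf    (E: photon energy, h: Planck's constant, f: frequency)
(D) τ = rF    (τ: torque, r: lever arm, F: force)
(B) v = dt

The equation (B) v = dt is dimensionally incorrect.

LHS (v): [L T^-1]
RHS (dt): [L T] ✗

The dimensions do not match. The other three equations balance.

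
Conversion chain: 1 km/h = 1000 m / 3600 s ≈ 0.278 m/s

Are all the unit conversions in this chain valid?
The chain is correct (no errors).

Correct: 1 km = 1000 m, 1 h = 3600 s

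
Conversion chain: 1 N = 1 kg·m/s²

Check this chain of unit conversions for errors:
The chain is correct (no errors).

Correct: Newton is defined as kg·m/s²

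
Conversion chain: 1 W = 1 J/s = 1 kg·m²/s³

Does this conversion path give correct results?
The chain is correct (no errors).

Correct: Watt is Joule per second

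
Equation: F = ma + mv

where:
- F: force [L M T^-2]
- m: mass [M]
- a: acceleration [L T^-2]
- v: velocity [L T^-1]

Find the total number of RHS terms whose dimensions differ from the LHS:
1

LHS F: [L M T^-2]
- ma: [L M T^-2] ✓
- mv: [L M T^-1] ✗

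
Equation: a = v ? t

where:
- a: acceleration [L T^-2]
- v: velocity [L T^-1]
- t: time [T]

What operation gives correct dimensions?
division (÷): a = v ÷ t

a [L T^-2]; v [L T^-1]; t [T].
v × t → [L] ✗
v ÷ t → [L T^-2] ✓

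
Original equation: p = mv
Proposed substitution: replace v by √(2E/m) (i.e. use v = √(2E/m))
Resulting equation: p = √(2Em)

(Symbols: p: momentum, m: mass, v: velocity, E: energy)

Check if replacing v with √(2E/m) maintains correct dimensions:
Yes

[v] = [L T^-1] and [√(2E/m)] = [L T^-1]. These match, so the substitution replaces a quantity by one of the same dimensions and the result p = √(2Em) has LHS [L M T^-1] vs RHS [L M T^-1] — still consistent.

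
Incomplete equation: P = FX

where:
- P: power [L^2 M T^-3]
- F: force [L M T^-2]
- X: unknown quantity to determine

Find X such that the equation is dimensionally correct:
X = v (velocity), dimensions [L T^-1]

P has dimensions [L^2 M T^-3]; the rest of the RHS (F) has dimensions [L M T^-2].
So X must have dimensions [L T^-1] — X = v (velocity).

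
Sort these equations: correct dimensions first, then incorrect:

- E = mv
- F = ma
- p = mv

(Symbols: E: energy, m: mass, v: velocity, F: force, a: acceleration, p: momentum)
Dimensionally correct: F = ma, p = mv
Dimensionally incorrect: E = mv
Ordered (correct first, then incorrect): F = ma, p = mv, E = mv

- E = mv: LHS [L^2 M T^-2], RHS [L M T^-1] → incorrect ✗
- F = ma: LHS [L M T^-2], RHS [L M T^-2] → correct ✓
- p = mv: LHS [L M T^-1], RHS [L M T^-1] → correct ✓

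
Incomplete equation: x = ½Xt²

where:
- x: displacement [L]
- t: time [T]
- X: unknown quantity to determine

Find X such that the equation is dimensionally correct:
X = a (acceleration), dimensions [L T^-2]

x has dimensions [L]; the rest of the RHS (½ t²) has dimensions [T^2].
So X must have dimensions [L T^-2] — X = a (acceleration).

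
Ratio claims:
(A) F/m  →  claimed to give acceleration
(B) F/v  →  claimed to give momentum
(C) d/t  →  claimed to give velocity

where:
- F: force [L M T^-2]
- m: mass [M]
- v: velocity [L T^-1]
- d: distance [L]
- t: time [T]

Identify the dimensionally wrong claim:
(B) F/v does not give momentum

(A) F/m: [L T^-2] = acceleration [L T^-2] ✓
(B) F/v: [M T^-1] ≠ momentum [L M T^-1] ✗
(C) d/t: [L T^-1] = velocity [L T^-1] ✓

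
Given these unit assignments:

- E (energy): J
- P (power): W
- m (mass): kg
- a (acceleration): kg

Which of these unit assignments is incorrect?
a

The variable a (acceleration) should have units m/s², not kg.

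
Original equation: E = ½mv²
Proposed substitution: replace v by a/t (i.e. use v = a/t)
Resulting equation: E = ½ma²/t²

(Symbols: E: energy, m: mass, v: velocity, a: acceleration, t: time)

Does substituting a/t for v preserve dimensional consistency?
No

[v] = [L T^-1] and [a/t] = [L T^-3]. These differ, so the substitution replaces a quantity by one of different dimensions and the result E = ½ma²/t² has LHS [L^2 M T^-2] vs RHS [L^2 M T^-6] — inconsistent.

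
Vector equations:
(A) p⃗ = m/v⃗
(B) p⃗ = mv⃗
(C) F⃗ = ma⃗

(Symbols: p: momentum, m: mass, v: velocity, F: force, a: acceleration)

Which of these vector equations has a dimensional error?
(A) p⃗ = m/v⃗

(A) p⃗ = m/v⃗: LHS [L M T^-1], RHS [L^-1 M T] ✗ — momentum is mass times velocity; should be mv⃗ (and division by a vector is undefined)
(B) p⃗ = mv⃗: LHS [L M T^-1], RHS [L M T^-1] ✓ — mass (scalar) times velocity (vector)
(C) F⃗ = ma⃗: LHS [L M T^-2], RHS [L M T^-2] ✓ — Force and acceleration are vectors, mass is a scalar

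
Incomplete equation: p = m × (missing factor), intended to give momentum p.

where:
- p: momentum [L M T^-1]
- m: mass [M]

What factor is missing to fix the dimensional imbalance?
v (velocity), dimensions [L T^-1]

p has dimensions [L M T^-1] and m has dimensions [M].
The missing factor must have dimensions [L M T^-1] / [M] = [L T^-1], i.e. velocity (v).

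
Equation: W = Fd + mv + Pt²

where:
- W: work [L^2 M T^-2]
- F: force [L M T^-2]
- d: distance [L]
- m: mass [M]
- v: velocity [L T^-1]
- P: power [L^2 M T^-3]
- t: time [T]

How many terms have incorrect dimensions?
2

LHS W: [L^2 M T^-2]
- Fd: [L^2 M T^-2] ✓
- mv: [L M T^-1] ✗
- Pt²: [L^2 M T^-1] ✗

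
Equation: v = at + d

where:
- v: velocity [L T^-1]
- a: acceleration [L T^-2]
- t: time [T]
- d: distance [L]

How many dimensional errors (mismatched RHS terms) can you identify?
1

LHS v: [L T^-1]
- at: [L T^-1] ✓
- d: [L] ✗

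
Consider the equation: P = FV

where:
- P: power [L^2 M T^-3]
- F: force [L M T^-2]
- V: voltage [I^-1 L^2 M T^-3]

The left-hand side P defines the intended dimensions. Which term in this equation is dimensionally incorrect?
The right-hand side term FV

P has dimensions [L^2 M T^-3], but FV has dimensions [I^-1 L^3 M^2 T^-5], so the term FV is dimensionally wrong for P.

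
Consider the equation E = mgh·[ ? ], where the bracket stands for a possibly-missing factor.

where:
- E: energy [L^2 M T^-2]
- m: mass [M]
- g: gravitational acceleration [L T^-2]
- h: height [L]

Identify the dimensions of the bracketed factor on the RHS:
Nothing is missing — the bracketed factor must be dimensionless.

E has dimensions [L^2 M T^-2] and mgh already has dimensions [L^2 M T^-2], so E = mgh is dimensionally complete.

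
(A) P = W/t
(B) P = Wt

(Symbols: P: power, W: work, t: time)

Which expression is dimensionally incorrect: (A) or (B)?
(B)

(A) P = W/t: LHS [L^2 M T^-3], RHS [L^2 M T^-3] ✓
(B) P = Wt: LHS [L^2 M T^-3], RHS [L^2 M T^-1] ✗

Expression (B) P = Wt is dimensionally incorrect.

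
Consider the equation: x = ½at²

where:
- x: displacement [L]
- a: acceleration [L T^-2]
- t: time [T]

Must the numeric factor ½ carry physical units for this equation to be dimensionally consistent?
No

x has dimensions [L] and at² already has dimensions [L], so the equation balances without ½ contributing any dimensions. ½ is a pure (dimensionless) number; changing or removing it would not affect dimensional consistency.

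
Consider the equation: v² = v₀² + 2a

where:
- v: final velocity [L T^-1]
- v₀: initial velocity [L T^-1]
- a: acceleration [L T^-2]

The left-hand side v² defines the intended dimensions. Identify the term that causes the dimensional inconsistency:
The term 2a

Checking each RHS term against the LHS:
- v₀²: [L^2 T^-2] — matches v² [L^2 T^-2] ✓
- 2a: [L T^-2] — does NOT match v² [L^2 T^-2] ✗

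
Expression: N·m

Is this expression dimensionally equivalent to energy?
Yes

The expression N·m has dimensions [L^2 M T^-2], which is exactly energy [L^2 M T^-2].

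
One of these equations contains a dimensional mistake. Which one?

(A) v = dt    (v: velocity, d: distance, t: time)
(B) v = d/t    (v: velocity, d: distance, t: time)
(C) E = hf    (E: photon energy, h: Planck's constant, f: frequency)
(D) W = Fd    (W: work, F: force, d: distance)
(A) v = dt

The equation (A) v = dt is dimensionally incorrect.

LHS (v): [L T^-1]
RHS (dt): [L T] ✗

The dimensions do not match. The other three equations balance.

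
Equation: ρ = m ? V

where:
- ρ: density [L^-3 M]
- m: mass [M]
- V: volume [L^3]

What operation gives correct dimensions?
division (÷): ρ = m ÷ V

ρ [L^-3 M]; m [M]; V [L^3].
m × V → [L^3 M] ✗
m ÷ V → [L^-3 M] ✓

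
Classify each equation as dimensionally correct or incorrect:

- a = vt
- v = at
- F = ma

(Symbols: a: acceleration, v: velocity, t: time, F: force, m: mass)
Dimensionally correct: v = at, F = ma
Dimensionally incorrect: a = vt
Ordered (correct first, then incorrect): v = at, F = ma, a = vt

- a = vt: LHS [L T^-2], RHS [L] → incorrect ✗
- v = at: LHS [L T^-1], RHS [L T^-1] → correct ✓
- F = ma: LHS [L M T^-2], RHS [L M T^-2] → correct ✓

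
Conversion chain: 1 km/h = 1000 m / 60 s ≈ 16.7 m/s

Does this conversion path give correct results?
The chain is incorrect (it contains an error).

Incorrect: 1 h = 3600 s, not 60 s (1 km/h ≈ 0.278 m/s)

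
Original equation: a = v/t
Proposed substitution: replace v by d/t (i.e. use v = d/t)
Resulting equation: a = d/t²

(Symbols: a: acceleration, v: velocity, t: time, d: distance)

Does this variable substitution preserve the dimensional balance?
Yes

[v] = [L T^-1] and [d/t] = [L T^-1]. These match, so the substitution replaces a quantity by one of the same dimensions and the result a = d/t² has LHS [L T^-2] vs RHS [L T^-2] — still consistent.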